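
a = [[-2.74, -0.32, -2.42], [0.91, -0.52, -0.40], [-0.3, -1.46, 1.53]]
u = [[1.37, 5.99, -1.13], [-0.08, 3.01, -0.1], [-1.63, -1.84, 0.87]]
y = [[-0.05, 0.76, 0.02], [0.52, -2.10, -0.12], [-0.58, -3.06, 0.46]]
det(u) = -0.98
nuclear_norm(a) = 6.80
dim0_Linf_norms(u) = [1.63, 5.99, 1.13]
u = a @ y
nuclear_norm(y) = 4.68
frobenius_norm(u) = 7.41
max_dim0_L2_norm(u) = 6.95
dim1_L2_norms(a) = [3.67, 1.12, 2.14]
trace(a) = -1.73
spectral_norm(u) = 7.25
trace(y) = -1.69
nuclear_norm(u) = 8.87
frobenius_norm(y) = 3.90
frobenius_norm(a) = 4.39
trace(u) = 5.25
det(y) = -0.12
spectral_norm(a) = 3.77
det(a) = 7.78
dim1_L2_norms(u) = [6.25, 3.01, 2.61]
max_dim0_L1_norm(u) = 10.84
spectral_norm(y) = 3.80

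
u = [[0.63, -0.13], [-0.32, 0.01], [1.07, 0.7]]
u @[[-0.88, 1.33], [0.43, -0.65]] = [[-0.61,  0.92], [0.29,  -0.43], [-0.64,  0.97]]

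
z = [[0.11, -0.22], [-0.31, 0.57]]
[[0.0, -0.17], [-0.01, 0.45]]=z @ [[0.12, 0.05], [0.05, 0.82]]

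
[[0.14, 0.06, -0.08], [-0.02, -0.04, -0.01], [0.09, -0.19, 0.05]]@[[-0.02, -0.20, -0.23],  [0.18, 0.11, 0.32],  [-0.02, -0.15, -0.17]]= [[0.01, -0.01, 0.0], [-0.01, 0.0, -0.01], [-0.04, -0.05, -0.09]]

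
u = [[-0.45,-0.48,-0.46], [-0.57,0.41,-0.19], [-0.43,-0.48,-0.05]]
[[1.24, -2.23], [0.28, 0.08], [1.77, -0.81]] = u@[[-2.25, -0.2], [-1.81, 1.51], [1.39, 3.46]]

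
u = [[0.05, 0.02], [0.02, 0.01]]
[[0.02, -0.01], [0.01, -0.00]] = u @ [[0.64, -0.35], [-0.35, 0.5]]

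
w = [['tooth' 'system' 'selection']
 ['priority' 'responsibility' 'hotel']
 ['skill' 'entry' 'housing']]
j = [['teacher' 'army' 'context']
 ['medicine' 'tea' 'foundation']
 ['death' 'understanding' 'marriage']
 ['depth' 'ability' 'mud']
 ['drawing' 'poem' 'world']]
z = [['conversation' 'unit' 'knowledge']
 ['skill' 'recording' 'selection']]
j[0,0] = 'teacher'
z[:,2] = ['knowledge', 'selection']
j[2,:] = ['death', 'understanding', 'marriage']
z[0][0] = 'conversation'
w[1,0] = 'priority'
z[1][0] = 'skill'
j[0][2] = 'context'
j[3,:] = ['depth', 'ability', 'mud']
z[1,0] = 'skill'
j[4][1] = 'poem'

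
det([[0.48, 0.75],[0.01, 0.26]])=0.117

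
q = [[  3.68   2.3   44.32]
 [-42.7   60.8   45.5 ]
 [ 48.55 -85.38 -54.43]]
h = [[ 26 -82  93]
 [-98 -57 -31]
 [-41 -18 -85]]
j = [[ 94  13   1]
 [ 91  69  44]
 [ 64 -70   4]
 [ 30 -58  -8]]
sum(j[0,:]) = 108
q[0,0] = 3.68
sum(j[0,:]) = 108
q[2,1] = -85.38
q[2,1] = -85.38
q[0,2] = 44.32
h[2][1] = -18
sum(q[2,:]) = -91.25999999999999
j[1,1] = 69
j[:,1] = [13, 69, -70, -58]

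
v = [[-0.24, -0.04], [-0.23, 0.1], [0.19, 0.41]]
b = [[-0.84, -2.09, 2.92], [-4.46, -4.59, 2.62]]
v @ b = [[0.38, 0.69, -0.81], [-0.25, 0.02, -0.41], [-1.99, -2.28, 1.63]]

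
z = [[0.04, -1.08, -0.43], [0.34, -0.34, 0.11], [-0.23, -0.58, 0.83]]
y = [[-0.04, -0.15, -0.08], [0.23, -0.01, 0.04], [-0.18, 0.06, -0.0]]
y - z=[[-0.08, 0.93, 0.35], [-0.11, 0.33, -0.07], [0.05, 0.64, -0.83]]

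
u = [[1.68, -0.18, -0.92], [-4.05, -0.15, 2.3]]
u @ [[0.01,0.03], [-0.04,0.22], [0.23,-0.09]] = [[-0.19, 0.09], [0.49, -0.36]]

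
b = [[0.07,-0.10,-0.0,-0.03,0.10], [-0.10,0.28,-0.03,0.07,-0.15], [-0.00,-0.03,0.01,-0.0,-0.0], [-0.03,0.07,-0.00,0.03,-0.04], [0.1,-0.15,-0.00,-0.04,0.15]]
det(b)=-0.000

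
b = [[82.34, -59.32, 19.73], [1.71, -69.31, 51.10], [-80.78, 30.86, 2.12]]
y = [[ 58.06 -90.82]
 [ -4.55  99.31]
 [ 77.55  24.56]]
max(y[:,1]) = 99.31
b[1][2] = 51.1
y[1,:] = [-4.55, 99.31]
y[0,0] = 58.06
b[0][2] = 19.73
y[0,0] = 58.06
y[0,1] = -90.82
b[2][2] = 2.12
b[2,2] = 2.12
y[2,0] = 77.55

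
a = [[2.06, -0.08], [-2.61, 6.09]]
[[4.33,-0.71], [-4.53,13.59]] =a @ [[2.11,-0.26], [0.16,2.12]]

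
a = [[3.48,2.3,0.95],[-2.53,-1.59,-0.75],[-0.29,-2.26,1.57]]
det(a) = 0.04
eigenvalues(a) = [2.81, 0.03, 0.62]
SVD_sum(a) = [[3.33,2.58,0.61], [-2.39,-1.85,-0.43], [-1.07,-0.83,-0.2]] + [[0.15, -0.28, 0.34], [-0.14, 0.26, -0.32], [0.78, -1.43, 1.77]] + [[-0.00, 0.0, 0.0], [-0.00, 0.0, 0.0], [-0.00, 0.0, 0.0]]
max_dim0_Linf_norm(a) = 3.48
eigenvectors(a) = [[0.58,  0.53,  -0.55], [-0.45,  -0.52,  0.38], [0.68,  -0.67,  0.74]]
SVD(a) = [[-0.79, 0.19, 0.59], [0.56, -0.17, 0.81], [0.25, 0.97, 0.03]] @ diag([5.410554998596761, 2.4853337386997136, 0.0032885316639999366]) @ [[-0.78, -0.61, -0.14], [0.33, -0.59, 0.73], [-0.53, 0.53, 0.66]]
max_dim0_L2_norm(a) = 4.31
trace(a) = 3.46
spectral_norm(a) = 5.41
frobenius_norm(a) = 5.95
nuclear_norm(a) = 7.90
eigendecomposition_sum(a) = [[1.74, 0.33, 1.13],[-1.35, -0.25, -0.88],[2.04, 0.39, 1.33]] + [[-0.06, -0.09, -0.0], [0.06, 0.09, 0.00], [0.08, 0.11, 0.00]] + [[1.8,2.06,-0.18],[-1.24,-1.42,0.12],[-2.41,-2.75,0.24]]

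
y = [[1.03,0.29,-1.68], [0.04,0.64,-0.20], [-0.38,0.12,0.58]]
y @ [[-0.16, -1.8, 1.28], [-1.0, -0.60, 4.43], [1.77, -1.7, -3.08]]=[[-3.43, 0.83, 7.78], [-1.00, -0.12, 3.5], [0.97, -0.37, -1.74]]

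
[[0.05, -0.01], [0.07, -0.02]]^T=[[0.05, 0.07],[-0.01, -0.02]]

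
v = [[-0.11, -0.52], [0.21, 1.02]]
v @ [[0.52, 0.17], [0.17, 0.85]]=[[-0.15, -0.46], [0.28, 0.9]]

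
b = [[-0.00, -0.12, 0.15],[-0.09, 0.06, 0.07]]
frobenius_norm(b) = 0.23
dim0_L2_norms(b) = [0.09, 0.13, 0.17]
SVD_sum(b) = [[-0.01, -0.11, 0.16],[-0.0, -0.02, 0.02]] + [[0.01, -0.01, -0.01], [-0.09, 0.08, 0.05]]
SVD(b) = [[-0.99, -0.16], [-0.16, 0.99]] @ diag([0.19345020005815175, 0.12679518956751104]) @ [[0.07, 0.56, -0.82],  [-0.7, 0.62, 0.36]]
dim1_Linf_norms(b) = [0.15, 0.09]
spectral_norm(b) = 0.19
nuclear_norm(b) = 0.32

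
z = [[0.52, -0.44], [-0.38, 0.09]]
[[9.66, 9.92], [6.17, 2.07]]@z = [[1.25, -3.36], [2.42, -2.53]]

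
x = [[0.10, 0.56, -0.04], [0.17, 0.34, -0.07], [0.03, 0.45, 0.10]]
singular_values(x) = [0.81, 0.17, 0.05]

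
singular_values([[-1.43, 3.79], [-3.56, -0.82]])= [4.17, 3.52]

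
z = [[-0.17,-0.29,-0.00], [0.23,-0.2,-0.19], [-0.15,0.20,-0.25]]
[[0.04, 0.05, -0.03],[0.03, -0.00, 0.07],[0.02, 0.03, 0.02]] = z@ [[-0.06, -0.15, 0.17], [-0.11, -0.07, 0.0], [-0.13, -0.1, -0.17]]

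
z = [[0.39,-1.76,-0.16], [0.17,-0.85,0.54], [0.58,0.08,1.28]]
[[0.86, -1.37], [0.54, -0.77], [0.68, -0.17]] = z@[[0.72,-0.01],[-0.35,0.79],[0.23,-0.18]]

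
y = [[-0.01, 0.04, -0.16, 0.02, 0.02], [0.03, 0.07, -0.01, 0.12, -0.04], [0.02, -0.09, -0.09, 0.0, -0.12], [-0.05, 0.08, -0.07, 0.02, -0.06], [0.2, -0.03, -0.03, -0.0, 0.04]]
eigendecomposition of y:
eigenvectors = [[(-0.32-0.2j), (-0.32+0.2j), (-0.27-0.43j), -0.27+0.43j, -0.26+0.00j], [0.06-0.54j, 0.06+0.54j, (-0.09+0.25j), -0.09-0.25j, -0.53+0.00j], [0.25+0.13j, (0.25-0.13j), (-0.61+0j), -0.61-0.00j, (-0.06+0j)], [0.16-0.34j, 0.16+0.34j, -0.16-0.26j, (-0.16+0.26j), (0.71+0j)], [-0.59+0.00j, (-0.59-0j), (-0.16+0.43j), (-0.16-0.43j), (0.38+0j)]]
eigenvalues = [(0.16+0.05j), (0.16-0.05j), (-0.13+0.13j), (-0.13-0.13j), (-0.05+0j)]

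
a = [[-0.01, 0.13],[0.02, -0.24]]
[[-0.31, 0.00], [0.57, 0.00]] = a @ [[0.35, 0.0], [-2.36, -0.00]]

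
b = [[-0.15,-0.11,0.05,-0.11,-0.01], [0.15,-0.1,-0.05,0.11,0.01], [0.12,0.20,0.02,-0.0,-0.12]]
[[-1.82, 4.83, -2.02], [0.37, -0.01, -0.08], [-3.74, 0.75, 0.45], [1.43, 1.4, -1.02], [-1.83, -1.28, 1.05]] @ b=[[0.76, -0.69, -0.37, 0.73, 0.31], [-0.07, -0.06, 0.02, -0.04, 0.01], [0.73, 0.43, -0.22, 0.49, -0.01], [-0.13, -0.5, -0.02, -0.00, 0.12], [0.21, 0.54, -0.01, 0.06, -0.12]]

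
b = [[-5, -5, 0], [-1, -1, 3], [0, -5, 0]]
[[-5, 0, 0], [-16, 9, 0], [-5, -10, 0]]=b @ [[0, -2, 0], [1, 2, 0], [-5, 3, 0]]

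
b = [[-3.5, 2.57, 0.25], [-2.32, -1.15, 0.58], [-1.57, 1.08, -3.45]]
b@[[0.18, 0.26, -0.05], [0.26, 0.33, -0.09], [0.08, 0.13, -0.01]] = [[0.06,-0.03,-0.06], [-0.67,-0.91,0.21], [-0.28,-0.50,0.02]]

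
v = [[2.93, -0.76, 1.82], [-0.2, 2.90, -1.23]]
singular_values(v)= [4.05, 2.46]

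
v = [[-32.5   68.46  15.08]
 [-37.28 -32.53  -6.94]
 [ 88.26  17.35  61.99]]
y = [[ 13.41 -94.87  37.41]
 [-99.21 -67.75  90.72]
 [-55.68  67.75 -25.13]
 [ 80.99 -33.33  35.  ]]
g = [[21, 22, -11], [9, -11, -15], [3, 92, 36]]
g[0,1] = 22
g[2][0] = 3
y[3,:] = [80.99, -33.33, 35.0]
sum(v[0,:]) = 51.03999999999999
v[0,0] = -32.5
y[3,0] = 80.99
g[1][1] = -11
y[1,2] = 90.72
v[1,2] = -6.94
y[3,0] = 80.99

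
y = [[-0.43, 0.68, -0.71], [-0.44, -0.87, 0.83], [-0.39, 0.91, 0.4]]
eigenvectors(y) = [[(0.22+0j), (-0.86+0j), (-0.86-0j)], [(-0.45+0j), 0.21-0.22j, 0.21+0.22j], [-0.87+0.00j, (-0.41+0.08j), -0.41-0.08j]]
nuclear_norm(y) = 3.18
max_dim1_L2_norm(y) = 1.28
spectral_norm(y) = 1.62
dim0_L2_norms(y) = [0.73, 1.43, 1.16]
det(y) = 0.90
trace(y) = -0.90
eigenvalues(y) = [(0.97+0j), (-0.93+0.24j), (-0.93-0.24j)]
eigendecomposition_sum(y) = [[(0.08+0j), (-0.07+0j), (-0.2-0j)], [-0.15-0.00j, 0.14-0.00j, (0.39+0j)], [(-0.29-0j), (0.27-0j), (0.76+0j)]] + [[(-0.25+0.8j), (0.37+1.61j), -0.26-0.62j], [(-0.14-0.26j), (-0.5-0.3j), (0.22+0.08j)], [-0.05+0.41j, 0.32+0.73j, -0.18-0.27j]] + [[-0.25-0.80j, (0.37-1.61j), (-0.26+0.62j)], [-0.14+0.26j, (-0.5+0.3j), 0.22-0.08j], [(-0.05-0.41j), 0.32-0.73j, -0.18+0.27j]]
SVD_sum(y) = [[-0.05, 0.82, -0.54], [0.06, -0.97, 0.64], [-0.03, 0.47, -0.31]] + [[-0.02,0.01,0.02], [-0.26,0.20,0.32], [-0.50,0.39,0.63]] + [[-0.36, -0.15, -0.20], [-0.24, -0.10, -0.13], [0.14, 0.06, 0.07]]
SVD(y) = [[-0.6, -0.03, -0.8], [0.72, -0.46, -0.53], [-0.35, -0.89, 0.3]] @ diag([1.617057283207959, 1.0049817337491451, 0.5532968982875804]) @ [[0.05, -0.84, 0.55], [0.56, -0.43, -0.71], [0.83, 0.34, 0.44]]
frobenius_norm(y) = 1.98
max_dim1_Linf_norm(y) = 0.91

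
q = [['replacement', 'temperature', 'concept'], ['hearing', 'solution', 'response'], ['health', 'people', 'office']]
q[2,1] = 'people'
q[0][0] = 'replacement'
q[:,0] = ['replacement', 'hearing', 'health']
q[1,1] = 'solution'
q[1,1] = 'solution'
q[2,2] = 'office'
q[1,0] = 'hearing'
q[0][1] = 'temperature'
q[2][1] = 'people'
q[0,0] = 'replacement'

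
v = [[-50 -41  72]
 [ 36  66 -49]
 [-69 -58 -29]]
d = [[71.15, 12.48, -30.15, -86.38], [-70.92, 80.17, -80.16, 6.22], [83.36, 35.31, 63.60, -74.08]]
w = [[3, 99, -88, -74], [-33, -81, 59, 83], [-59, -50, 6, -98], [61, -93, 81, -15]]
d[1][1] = 80.17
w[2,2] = 6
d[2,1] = 35.31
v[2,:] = [-69, -58, -29]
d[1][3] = 6.22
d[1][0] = -70.92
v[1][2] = -49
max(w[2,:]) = 6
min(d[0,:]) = -86.38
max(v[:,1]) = 66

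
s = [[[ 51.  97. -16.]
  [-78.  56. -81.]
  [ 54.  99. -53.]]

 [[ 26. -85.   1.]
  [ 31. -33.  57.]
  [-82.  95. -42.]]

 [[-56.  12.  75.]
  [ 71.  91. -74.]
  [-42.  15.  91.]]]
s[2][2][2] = 91.0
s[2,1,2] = -74.0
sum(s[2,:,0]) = -27.0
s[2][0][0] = -56.0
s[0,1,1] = 56.0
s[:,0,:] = [[51.0, 97.0, -16.0], [26.0, -85.0, 1.0], [-56.0, 12.0, 75.0]]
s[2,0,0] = -56.0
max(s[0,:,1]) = 99.0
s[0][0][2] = -16.0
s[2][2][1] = 15.0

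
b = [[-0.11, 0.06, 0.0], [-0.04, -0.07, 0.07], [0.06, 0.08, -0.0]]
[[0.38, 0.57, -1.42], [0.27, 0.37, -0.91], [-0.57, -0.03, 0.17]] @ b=[[-0.15,-0.13,0.04], [-0.1,-0.08,0.03], [0.07,-0.02,-0.0]]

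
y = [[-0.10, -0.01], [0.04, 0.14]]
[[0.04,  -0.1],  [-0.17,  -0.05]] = y @ [[-0.3,1.06],  [-1.16,-0.69]]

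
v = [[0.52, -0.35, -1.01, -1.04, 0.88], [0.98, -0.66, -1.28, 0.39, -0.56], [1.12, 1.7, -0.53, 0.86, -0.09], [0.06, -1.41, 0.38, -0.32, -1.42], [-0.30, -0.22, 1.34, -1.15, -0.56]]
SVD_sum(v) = [[0.13, 0.20, -0.19, 0.15, 0.11], [0.24, 0.37, -0.34, 0.27, 0.20], [0.72, 1.13, -1.05, 0.83, 0.60], [-0.56, -0.88, 0.82, -0.64, -0.47], [-0.58, -0.9, 0.84, -0.66, -0.48]] + [[0.31,-0.55,-0.52,-0.03,-0.22], [0.63,-1.10,-1.05,-0.05,-0.44], [-0.13,0.24,0.22,0.01,0.09], [0.4,-0.7,-0.66,-0.03,-0.28], [-0.23,0.4,0.38,0.02,0.16]] + [[-0.23,-0.18,-0.37,-0.84,1.12], [0.06,0.05,0.1,0.22,-0.30], [0.12,0.10,0.2,0.46,-0.61], [0.13,0.10,0.21,0.47,-0.63], [0.01,0.00,0.01,0.02,-0.03]] + [[0.31,0.18,0.07,-0.33,-0.13], [0.05,0.03,0.01,-0.05,-0.02], [0.41,0.23,0.09,-0.43,-0.17], [0.1,0.06,0.02,-0.11,-0.04], [0.5,0.29,0.11,-0.53,-0.21]] + [[-0.00, 0.00, -0.00, -0.0, -0.00], [0.00, -0.0, 0.0, 0.0, 0.0], [-0.0, 0.00, -0.0, -0.0, -0.0], [-0.0, 0.00, -0.0, -0.00, -0.00], [0.0, -0.00, 0.00, 0.00, 0.00]]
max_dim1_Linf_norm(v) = 1.7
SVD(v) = [[-0.12,-0.37,0.77,0.42,0.28], [-0.21,-0.74,-0.21,0.07,-0.6], [-0.65,0.16,-0.42,0.57,0.24], [0.5,-0.47,-0.43,0.14,0.57], [0.52,0.27,-0.02,0.69,-0.43]] @ diag([3.066834187902144, 2.3013501934471967, 1.914178292119623, 1.183728199446344, 0.01115198855143472]) @ [[-0.36, -0.57, 0.53, -0.42, -0.30], [-0.37, 0.65, 0.62, 0.03, 0.26], [-0.15, -0.12, -0.25, -0.57, 0.76], [0.61, 0.35, 0.14, -0.65, -0.26], [-0.58, 0.35, -0.51, -0.29, -0.45]]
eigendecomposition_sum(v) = [[0.16+0.42j, -0.51+0.19j, (-0.43-0.26j), (-0.12+0.33j), (-0.04-0.32j)], [(0.5+0.28j), -0.35+0.61j, -0.63+0.10j, (0.15+0.42j), (-0.3-0.28j)], [0.54-0.42j, 0.51+0.67j, -0.18+0.75j, 0.54+0.03j, -0.45+0.20j], [-0.02+0.01j, -0.02-0.03j, (0.01-0.03j), (-0.02-0j), 0.02-0.01j], [(-0.32-0.34j), (0.42-0.39j), (0.52+0.08j), (-0.02-0.37j), 0.16+0.29j]] + [[0.16-0.42j,(-0.51-0.19j),(-0.43+0.26j),(-0.12-0.33j),(-0.04+0.32j)],  [(0.5-0.28j),-0.35-0.61j,-0.63-0.10j,(0.15-0.42j),(-0.3+0.28j)],  [(0.54+0.42j),0.51-0.67j,-0.18-0.75j,0.54-0.03j,(-0.45-0.2j)],  [-0.02-0.01j,(-0.02+0.03j),(0.01+0.03j),-0.02+0.00j,0.02+0.01j],  [(-0.32+0.34j),(0.42+0.39j),0.52-0.08j,(-0.02+0.37j),0.16-0.29j]] + [[(-0.03+0j), (0.16-0j), -0.04-0.00j, 0.08+0.00j, (0.15-0j)],[(-0.01+0j), (0.08-0j), (-0.02-0j), (0.04+0j), (0.08-0j)],[-0.07+0.00j, (0.42-0j), (-0.11-0j), 0.20+0.00j, 0.41-0.00j],[0.20-0.00j, -1.20+0.00j, (0.32+0j), (-0.58-0j), (-1.18+0j)],[0.22-0.00j, -1.34+0.00j, 0.36+0.00j, (-0.65-0j), -1.32+0.00j]] + [[(-0.01+0j), 0.02+0.00j, (-0.01-0j), -0.02+0.00j, (0.01-0j)], [0.00-0.00j, (-0.01-0j), 0j, (0.01-0j), (-0.01+0j)], [(-0.01+0j), 0.02+0.00j, -0.01-0.00j, -0.01+0.00j, 0.01-0.00j], [(-0+0j), (0.01+0j), (-0-0j), (-0.01+0j), 0.01-0.00j], [(-0.01+0j), 0.01+0.00j, (-0.01-0j), (-0.01+0j), 0.01-0.00j]] + [[(0.24+0j), 0.50-0.00j, (-0.1-0j), (-0.86-0j), 0.79-0.00j], [-0.01-0.00j, (-0.02+0j), 0j, 0.04+0.00j, (-0.04+0j)], [0.11+0.00j, (0.24-0j), (-0.05-0j), -0.41-0.00j, 0.38-0.00j], [(-0.09-0j), -0.18+0.00j, (0.04+0j), 0.31+0.00j, (-0.29+0j)], [0.12+0.00j, 0.27-0.00j, (-0.05-0j), (-0.45-0j), (0.42-0j)]]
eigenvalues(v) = [(-0.23+2.06j), (-0.23-2.06j), (-1.96+0j), (-0.02+0j), (0.9+0j)]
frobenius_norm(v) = 4.45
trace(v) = -1.55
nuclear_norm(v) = 8.48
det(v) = 0.18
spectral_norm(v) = 3.07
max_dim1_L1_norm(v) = 4.3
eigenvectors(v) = [[(0.12-0.39j), 0.12+0.39j, 0.08+0.00j, (0.57+0j), (0.78+0j)],[-0.20-0.48j, -0.20+0.48j, 0.04+0.00j, -0.35+0.00j, (-0.03+0j)],[-0.62+0.00j, (-0.62-0j), 0.23+0.00j, (0.51+0j), (0.37+0j)],[(0.03+0j), (0.03-0j), -0.65+0.00j, (0.3+0j), (-0.29+0j)],[0.04+0.42j, 0.04-0.42j, (-0.72+0j), 0.45+0.00j, (0.41+0j)]]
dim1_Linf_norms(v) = [1.04, 1.28, 1.7, 1.42, 1.34]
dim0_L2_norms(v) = [1.61, 2.34, 2.21, 1.84, 1.85]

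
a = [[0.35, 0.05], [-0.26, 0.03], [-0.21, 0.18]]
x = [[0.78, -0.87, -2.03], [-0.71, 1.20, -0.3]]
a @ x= [[0.24, -0.24, -0.73], [-0.22, 0.26, 0.52], [-0.29, 0.40, 0.37]]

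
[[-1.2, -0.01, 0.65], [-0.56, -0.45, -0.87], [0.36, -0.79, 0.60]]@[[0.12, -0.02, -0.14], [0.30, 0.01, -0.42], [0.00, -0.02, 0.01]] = [[-0.15, 0.01, 0.18], [-0.20, 0.02, 0.26], [-0.19, -0.03, 0.29]]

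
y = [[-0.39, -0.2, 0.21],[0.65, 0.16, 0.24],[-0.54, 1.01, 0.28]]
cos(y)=[[1.04,  -0.13,  0.04], [0.15,  0.93,  -0.12], [-0.36,  -0.26,  0.90]]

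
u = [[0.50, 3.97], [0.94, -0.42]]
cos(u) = [[-0.41, -0.07], [-0.02, -0.39]]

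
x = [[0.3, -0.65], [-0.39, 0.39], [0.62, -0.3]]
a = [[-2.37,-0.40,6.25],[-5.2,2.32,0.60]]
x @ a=[[2.67, -1.63, 1.48], [-1.1, 1.06, -2.2], [0.09, -0.94, 3.70]]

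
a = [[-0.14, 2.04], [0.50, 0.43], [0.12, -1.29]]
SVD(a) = [[-0.83, 0.11], [-0.17, -0.98], [0.53, -0.13]] @ diag([2.4534583922187334, 0.5245397198034364]) @ [[0.04, -1.0], [-1.0, -0.04]]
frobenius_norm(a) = 2.51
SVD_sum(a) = [[-0.08, 2.04], [-0.02, 0.41], [0.05, -1.29]] + [[-0.06, -0.0],  [0.52, 0.02],  [0.07, 0.00]]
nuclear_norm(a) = 2.98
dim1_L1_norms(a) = [2.18, 0.93, 1.41]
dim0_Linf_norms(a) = [0.5, 2.04]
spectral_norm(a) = 2.45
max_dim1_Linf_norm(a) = 2.04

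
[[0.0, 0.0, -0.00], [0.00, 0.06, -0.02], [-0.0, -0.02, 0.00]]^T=[[0.0, 0.0, -0.0], [0.0, 0.06, -0.02], [-0.00, -0.02, 0.0]]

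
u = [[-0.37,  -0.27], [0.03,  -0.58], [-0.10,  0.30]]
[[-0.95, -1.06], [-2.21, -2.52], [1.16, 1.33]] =u @ [[-0.21, -0.29],[3.8, 4.33]]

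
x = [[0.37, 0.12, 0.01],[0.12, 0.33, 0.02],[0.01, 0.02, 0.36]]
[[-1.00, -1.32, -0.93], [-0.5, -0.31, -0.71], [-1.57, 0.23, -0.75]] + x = [[-0.63, -1.2, -0.92],  [-0.38, 0.02, -0.69],  [-1.56, 0.25, -0.39]]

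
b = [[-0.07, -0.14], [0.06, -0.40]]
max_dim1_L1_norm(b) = 0.46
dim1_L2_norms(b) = [0.16, 0.4]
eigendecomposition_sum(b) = [[-0.11,0.05], [-0.02,0.01]] + [[0.04, -0.19], [0.08, -0.41]]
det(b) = 0.04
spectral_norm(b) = 0.43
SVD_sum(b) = [[0.01, -0.13], [0.03, -0.4]] + [[-0.08, -0.01], [0.03, 0.0]]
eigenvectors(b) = [[0.98, 0.42], [0.19, 0.91]]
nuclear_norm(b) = 0.51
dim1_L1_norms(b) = [0.21, 0.46]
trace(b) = -0.47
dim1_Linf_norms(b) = [0.14, 0.4]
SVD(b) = [[0.31, 0.95],[0.95, -0.31]] @ diag([0.42517112424593917, 0.08561258731894623]) @ [[0.08, -1.00], [-1.0, -0.08]]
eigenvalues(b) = [-0.1, -0.37]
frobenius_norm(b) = 0.43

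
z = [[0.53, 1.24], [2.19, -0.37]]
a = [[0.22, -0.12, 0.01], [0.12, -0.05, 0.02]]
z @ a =[[0.27, -0.13, 0.03], [0.44, -0.24, 0.01]]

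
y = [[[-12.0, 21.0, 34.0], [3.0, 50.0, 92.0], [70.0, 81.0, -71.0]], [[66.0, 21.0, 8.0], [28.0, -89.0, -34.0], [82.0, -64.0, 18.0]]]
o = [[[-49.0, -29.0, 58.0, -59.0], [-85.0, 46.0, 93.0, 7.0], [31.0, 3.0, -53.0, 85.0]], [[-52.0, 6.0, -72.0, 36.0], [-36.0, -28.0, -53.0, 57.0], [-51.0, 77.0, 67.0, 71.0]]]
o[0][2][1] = 3.0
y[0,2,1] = 81.0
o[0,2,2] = -53.0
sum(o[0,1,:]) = 61.0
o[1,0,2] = -72.0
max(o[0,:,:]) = 93.0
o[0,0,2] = 58.0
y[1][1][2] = -34.0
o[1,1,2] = -53.0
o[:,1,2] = [93.0, -53.0]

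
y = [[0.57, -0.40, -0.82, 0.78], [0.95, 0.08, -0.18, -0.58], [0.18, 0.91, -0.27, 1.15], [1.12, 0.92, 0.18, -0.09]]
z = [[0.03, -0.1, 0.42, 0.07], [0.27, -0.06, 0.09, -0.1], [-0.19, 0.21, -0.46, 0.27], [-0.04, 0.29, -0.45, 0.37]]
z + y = [[0.6, -0.5, -0.40, 0.85], [1.22, 0.02, -0.09, -0.68], [-0.01, 1.12, -0.73, 1.42], [1.08, 1.21, -0.27, 0.28]]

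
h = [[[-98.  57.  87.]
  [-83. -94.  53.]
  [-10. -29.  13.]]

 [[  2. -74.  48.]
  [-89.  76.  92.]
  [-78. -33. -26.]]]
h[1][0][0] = 2.0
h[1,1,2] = 92.0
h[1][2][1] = -33.0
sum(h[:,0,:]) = 22.0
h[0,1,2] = 53.0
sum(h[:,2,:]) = -163.0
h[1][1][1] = 76.0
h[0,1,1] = -94.0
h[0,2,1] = -29.0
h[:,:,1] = [[57.0, -94.0, -29.0], [-74.0, 76.0, -33.0]]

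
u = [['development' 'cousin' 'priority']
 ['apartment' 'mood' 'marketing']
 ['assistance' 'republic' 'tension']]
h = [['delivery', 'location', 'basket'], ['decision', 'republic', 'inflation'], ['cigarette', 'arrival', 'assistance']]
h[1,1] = 'republic'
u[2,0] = 'assistance'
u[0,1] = 'cousin'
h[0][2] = 'basket'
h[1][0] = 'decision'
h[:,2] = ['basket', 'inflation', 'assistance']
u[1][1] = 'mood'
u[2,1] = 'republic'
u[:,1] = ['cousin', 'mood', 'republic']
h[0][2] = 'basket'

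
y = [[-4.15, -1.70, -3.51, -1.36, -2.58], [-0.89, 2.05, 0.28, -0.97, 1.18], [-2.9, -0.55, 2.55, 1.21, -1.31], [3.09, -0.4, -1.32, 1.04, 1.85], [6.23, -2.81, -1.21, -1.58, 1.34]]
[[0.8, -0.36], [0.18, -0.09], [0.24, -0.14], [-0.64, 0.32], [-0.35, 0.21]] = y @ [[-0.12,0.06], [-0.05,0.02], [0.03,-0.02], [-0.20,0.09], [-0.02,0.01]]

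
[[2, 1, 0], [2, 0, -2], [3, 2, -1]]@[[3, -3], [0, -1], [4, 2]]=[[6, -7], [-2, -10], [5, -13]]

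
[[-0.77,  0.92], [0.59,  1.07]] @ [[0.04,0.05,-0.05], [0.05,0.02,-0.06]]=[[0.02, -0.02, -0.02], [0.08, 0.05, -0.09]]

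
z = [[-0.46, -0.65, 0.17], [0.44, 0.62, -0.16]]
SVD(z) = [[-0.72,0.69], [0.69,0.72]] @ diag([1.1254318328314727, 0.0017859590119884818]) @ [[0.57, 0.8, -0.21], [0.44, -0.08, 0.89]]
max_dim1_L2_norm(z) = 0.81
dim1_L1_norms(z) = [1.28, 1.22]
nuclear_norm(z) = 1.13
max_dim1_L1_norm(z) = 1.28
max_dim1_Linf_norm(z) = 0.65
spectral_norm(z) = 1.13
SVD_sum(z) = [[-0.46, -0.65, 0.17], [0.44, 0.62, -0.16]] + [[0.0, -0.0, 0.0], [0.00, -0.00, 0.00]]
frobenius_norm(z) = 1.13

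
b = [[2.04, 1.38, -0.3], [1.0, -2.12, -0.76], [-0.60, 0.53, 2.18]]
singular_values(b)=[3.03, 2.55, 1.39]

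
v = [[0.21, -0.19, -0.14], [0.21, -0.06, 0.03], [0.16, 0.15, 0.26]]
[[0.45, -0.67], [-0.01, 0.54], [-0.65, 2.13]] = v@[[0.26, 2.6], [-0.25, 2.66], [-2.50, 5.06]]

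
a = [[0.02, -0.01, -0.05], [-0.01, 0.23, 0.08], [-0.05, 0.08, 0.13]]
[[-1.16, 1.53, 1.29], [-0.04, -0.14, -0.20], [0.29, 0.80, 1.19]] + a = [[-1.14, 1.52, 1.24], [-0.05, 0.09, -0.12], [0.24, 0.88, 1.32]]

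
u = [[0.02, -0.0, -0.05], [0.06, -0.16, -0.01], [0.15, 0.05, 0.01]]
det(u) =-0.001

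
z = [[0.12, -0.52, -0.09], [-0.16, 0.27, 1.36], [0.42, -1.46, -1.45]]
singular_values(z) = [2.46, 0.77, 0.0]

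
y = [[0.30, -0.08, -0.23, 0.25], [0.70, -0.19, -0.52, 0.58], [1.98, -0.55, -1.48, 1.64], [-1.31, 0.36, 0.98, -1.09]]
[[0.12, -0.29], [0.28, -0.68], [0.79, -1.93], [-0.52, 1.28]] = y @ [[-0.01, 0.17], [-0.70, 0.58], [-0.01, 0.65], [0.25, -0.60]]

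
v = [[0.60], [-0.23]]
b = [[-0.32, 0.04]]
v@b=[[-0.19, 0.02], [0.07, -0.01]]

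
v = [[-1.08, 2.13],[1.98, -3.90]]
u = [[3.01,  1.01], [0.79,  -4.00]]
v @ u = [[-1.57, -9.61],[2.88, 17.6]]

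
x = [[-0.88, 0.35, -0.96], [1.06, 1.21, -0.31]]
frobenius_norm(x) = 2.12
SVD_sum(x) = [[-0.28, -0.25, 0.02], [1.20, 1.07, -0.08]] + [[-0.6,0.60,-0.98], [-0.14,0.14,-0.23]]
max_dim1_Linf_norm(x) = 1.21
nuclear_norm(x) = 2.98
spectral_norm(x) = 1.65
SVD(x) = [[-0.23, 0.97],[0.97, 0.23]] @ diag([1.6531233488511083, 1.3302192276024642]) @ [[0.74, 0.67, -0.05], [-0.46, 0.46, -0.76]]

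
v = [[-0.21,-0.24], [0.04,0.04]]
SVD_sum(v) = [[-0.21, -0.24],  [0.04, 0.04]] + [[0.0, -0.00], [0.00, -0.0]]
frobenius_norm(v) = 0.32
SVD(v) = [[-0.98, 0.17],  [0.17, 0.98]] @ diag([0.3238614994774133, 0.0037052876057707866]) @ [[0.66, 0.75], [0.75, -0.66]]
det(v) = 0.00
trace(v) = -0.17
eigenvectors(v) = [[-0.98, 0.76],[0.19, -0.65]]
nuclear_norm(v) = 0.33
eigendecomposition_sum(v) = [[-0.21, -0.25], [0.04, 0.05]] + [[0.00,0.01],[-0.0,-0.01]]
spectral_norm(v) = 0.32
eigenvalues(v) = [-0.16, -0.01]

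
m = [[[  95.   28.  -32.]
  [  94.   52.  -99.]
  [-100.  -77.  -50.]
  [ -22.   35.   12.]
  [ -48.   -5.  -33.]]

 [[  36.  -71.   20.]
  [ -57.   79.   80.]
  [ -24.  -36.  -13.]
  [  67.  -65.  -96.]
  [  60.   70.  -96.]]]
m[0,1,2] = -99.0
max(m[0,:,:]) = 95.0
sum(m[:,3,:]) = -69.0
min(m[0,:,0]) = -100.0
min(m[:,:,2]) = -99.0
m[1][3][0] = 67.0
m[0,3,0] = -22.0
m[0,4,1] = -5.0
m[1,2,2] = -13.0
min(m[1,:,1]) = -71.0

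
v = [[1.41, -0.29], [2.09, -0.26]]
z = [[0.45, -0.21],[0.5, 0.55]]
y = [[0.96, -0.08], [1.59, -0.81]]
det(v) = 0.24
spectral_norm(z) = 0.77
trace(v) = 1.15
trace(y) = 0.15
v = y + z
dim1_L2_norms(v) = [1.44, 2.11]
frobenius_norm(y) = 2.03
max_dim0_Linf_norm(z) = 0.55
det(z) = 0.35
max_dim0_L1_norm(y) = 2.55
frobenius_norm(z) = 0.89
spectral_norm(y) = 2.00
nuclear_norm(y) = 2.33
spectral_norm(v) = 2.55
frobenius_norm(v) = 2.55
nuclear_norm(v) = 2.64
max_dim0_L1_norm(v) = 3.5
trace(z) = 1.00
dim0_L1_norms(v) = [3.5, 0.55]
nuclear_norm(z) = 1.23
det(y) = -0.65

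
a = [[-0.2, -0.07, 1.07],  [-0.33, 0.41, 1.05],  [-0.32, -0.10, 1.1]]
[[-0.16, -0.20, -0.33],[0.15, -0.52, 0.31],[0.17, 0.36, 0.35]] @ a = [[0.2, -0.04, -0.74], [0.04, -0.25, -0.04], [-0.26, 0.1, 0.94]]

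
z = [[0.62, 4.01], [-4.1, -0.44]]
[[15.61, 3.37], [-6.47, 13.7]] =z @ [[1.18, -3.49],  [3.71, 1.38]]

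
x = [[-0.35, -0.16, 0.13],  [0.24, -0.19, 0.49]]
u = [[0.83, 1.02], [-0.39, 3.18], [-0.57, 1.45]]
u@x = [[-0.05, -0.33, 0.61], [0.90, -0.54, 1.51], [0.55, -0.18, 0.64]]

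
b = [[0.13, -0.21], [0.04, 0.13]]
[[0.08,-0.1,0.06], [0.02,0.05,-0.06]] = b@ [[0.54, -0.06, -0.18], [-0.04, 0.43, -0.38]]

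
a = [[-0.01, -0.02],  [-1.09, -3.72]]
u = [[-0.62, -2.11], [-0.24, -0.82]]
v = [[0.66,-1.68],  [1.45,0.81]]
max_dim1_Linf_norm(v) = 1.68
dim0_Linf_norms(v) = [1.45, 1.68]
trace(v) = 1.47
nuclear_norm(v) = 3.46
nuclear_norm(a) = 3.88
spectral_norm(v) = 1.87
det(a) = 0.02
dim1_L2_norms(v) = [1.8, 1.66]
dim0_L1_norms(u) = [0.86, 2.93]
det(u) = 0.00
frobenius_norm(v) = 2.45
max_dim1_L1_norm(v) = 2.34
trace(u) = -1.44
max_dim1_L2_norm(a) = 3.88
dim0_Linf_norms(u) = [0.62, 2.11]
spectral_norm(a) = 3.88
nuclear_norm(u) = 2.36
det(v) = 2.97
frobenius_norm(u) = 2.36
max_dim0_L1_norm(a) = 3.74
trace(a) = -3.73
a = v @ u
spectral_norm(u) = 2.36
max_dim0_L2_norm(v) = 1.87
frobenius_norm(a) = 3.88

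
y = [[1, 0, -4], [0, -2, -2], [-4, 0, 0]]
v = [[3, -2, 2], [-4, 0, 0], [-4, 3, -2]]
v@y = [[-5, 4, -8], [-4, 0, 16], [4, -6, 10]]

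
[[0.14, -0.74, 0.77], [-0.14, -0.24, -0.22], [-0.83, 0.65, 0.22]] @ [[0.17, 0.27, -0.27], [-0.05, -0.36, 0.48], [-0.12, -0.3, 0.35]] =[[-0.03,0.07,-0.12], [0.01,0.11,-0.15], [-0.20,-0.52,0.61]]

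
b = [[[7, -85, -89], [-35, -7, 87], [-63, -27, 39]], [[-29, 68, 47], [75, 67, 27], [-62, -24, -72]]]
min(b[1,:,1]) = -24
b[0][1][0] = -35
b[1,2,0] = -62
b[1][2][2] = -72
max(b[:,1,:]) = 87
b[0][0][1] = -85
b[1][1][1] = 67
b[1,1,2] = 27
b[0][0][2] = -89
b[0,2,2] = 39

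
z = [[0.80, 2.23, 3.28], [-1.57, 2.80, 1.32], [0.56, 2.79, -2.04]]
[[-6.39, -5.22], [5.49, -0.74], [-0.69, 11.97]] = z@[[-4.29, 1.1],[-0.03, 1.81],[-0.88, -3.09]]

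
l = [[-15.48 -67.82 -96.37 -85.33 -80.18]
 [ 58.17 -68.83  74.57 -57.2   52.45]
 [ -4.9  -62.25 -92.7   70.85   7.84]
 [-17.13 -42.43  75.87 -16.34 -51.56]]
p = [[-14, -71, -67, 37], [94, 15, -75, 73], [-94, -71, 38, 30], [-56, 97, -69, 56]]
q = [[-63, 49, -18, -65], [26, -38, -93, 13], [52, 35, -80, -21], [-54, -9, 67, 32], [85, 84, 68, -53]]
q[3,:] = [-54, -9, 67, 32]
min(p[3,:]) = -69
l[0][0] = -15.48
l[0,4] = -80.18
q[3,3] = 32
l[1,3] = -57.2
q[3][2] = 67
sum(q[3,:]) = 36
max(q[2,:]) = 52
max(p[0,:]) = 37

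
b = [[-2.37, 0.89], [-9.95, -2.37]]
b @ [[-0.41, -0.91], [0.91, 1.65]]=[[1.78, 3.63], [1.92, 5.14]]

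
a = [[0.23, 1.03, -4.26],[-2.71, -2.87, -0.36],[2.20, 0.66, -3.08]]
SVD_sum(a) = [[1.70, 1.43, -3.34], [-0.79, -0.67, 1.56], [1.58, 1.33, -3.11]] + [[-1.01,-0.92,-0.91], [-2.14,-1.95,-1.93], [0.01,0.01,0.01]] + [[-0.46, 0.52, -0.01],[0.22, -0.25, 0.01],[0.61, -0.68, 0.02]]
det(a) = -26.60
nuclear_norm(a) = 10.83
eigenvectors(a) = [[(-0.67+0j), -0.67-0.00j, -0.25+0.00j], [0.17-0.58j, (0.17+0.58j), (0.96+0j)], [(-0.27+0.33j), -0.27-0.33j, 0.09+0.00j]]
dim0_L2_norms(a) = [3.5, 3.12, 5.27]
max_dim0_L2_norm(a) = 5.27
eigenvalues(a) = [(-1.76+3j), (-1.76-3j), (-2.19+0j)]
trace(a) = -5.72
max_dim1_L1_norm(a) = 5.94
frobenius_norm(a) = 7.05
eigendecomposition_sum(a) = [[(0.21+1.96j), 0.29+0.59j, (-2.52-0.76j)], [(-1.74-0.32j), (-0.58+0.1j), 1.30-1.96j], [1.06+0.69j, (0.41+0.09j), (-1.4+0.94j)]] + [[0.21-1.96j, (0.29-0.59j), -2.52+0.76j], [(-1.74+0.32j), (-0.58-0.1j), 1.30+1.96j], [1.06-0.69j, 0.41-0.09j, -1.40-0.94j]] + [[(-0.2+0j), 0.45+0.00j, (0.78+0j)],[0.76-0.00j, (-1.72-0j), (-2.95-0j)],[(0.07-0j), -0.16-0.00j, -0.27-0.00j]]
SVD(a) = [[-0.69, -0.43, -0.58], [0.32, -0.90, 0.28], [-0.64, 0.0, 0.76]] @ diag([5.790290745699576, 3.844231602193764, 1.1951637833203597]) @ [[-0.42, -0.36, 0.83], [0.61, 0.56, 0.55], [0.67, -0.75, 0.02]]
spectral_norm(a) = 5.79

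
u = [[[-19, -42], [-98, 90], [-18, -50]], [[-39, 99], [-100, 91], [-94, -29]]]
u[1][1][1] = 91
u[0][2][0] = -18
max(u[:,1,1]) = 91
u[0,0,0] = -19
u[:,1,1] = [90, 91]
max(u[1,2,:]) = -29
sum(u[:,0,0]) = -58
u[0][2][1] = -50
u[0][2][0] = -18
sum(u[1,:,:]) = -72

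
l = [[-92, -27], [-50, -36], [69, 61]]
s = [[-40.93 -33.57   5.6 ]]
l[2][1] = 61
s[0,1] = -33.57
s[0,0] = -40.93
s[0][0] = -40.93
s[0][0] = -40.93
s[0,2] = 5.6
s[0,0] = -40.93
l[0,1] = -27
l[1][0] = -50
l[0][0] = -92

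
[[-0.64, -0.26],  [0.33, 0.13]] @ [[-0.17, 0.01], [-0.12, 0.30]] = [[0.14, -0.08], [-0.07, 0.04]]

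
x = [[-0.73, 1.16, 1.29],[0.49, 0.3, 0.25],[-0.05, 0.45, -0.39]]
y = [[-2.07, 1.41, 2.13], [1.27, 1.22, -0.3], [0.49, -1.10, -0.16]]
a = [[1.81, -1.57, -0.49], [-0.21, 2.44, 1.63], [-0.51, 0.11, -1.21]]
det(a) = -4.56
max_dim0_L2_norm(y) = 2.48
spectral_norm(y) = 3.44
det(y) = -3.08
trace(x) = -0.82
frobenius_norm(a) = 4.05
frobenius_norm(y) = 3.93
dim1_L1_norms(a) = [3.87, 4.28, 1.83]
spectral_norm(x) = 1.89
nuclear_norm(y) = 5.77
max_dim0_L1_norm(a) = 4.12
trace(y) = -1.01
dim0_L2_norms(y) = [2.48, 2.16, 2.16]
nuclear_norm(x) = 3.09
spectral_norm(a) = 3.55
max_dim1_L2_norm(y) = 3.29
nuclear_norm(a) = 6.07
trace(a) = 3.04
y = a @ x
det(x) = 0.68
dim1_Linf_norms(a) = [1.81, 2.44, 1.21]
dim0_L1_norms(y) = [3.83, 3.73, 2.59]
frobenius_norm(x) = 2.07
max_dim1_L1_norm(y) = 5.61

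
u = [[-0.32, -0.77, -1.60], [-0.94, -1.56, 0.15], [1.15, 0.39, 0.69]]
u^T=[[-0.32,-0.94,1.15], [-0.77,-1.56,0.39], [-1.6,0.15,0.69]]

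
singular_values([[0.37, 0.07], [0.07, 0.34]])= [0.43, 0.28]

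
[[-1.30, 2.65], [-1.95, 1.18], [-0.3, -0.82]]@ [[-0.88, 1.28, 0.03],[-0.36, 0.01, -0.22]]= [[0.19, -1.64, -0.62], [1.29, -2.48, -0.32], [0.56, -0.39, 0.17]]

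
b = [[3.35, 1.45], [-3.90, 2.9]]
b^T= [[3.35, -3.90], [1.45, 2.90]]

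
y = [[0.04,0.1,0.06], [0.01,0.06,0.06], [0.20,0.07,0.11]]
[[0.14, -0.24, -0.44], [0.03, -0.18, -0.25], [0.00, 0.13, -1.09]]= y @[[0.36, 1.92, -3.80], [2.7, -2.96, -1.76], [-2.34, -0.42, -1.84]]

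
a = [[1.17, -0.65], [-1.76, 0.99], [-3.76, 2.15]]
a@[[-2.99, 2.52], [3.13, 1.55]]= [[-5.53, 1.94], [8.36, -2.9], [17.97, -6.14]]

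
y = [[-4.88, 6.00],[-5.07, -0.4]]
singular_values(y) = [8.42, 3.84]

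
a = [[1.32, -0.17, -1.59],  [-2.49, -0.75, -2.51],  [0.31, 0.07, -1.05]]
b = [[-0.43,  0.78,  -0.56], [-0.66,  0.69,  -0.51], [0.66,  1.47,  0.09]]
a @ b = [[-1.5, -1.42, -0.80],[-0.09, -6.15, 1.55],[-0.87, -1.25, -0.3]]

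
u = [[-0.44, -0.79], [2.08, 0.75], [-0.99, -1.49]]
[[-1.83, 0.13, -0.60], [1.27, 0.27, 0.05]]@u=[[1.67, 2.44],[-0.05, -0.88]]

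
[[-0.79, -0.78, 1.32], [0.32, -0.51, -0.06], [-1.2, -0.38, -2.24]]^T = [[-0.79,0.32,-1.2], [-0.78,-0.51,-0.38], [1.32,-0.06,-2.24]]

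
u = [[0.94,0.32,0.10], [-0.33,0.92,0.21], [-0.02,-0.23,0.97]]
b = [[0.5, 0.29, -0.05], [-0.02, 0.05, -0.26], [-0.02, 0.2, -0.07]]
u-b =[[0.44,  0.03,  0.15],[-0.31,  0.87,  0.47],[0.00,  -0.43,  1.04]]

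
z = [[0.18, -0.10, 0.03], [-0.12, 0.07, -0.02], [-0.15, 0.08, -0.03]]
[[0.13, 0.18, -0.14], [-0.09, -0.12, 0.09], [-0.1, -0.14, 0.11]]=z@[[-0.04, 0.57, -0.95], [-1.21, -0.81, 0.01], [0.42, -0.18, 1.21]]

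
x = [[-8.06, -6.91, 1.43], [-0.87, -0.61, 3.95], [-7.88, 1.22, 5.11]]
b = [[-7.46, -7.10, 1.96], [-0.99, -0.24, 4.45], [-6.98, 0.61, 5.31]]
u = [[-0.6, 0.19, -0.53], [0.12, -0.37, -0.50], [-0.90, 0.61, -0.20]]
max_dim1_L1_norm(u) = 1.71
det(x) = 239.93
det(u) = 0.00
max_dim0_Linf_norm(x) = 8.06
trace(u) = -1.17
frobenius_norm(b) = 14.42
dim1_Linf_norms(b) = [7.46, 4.45, 6.98]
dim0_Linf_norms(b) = [7.46, 7.1, 5.31]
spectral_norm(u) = 1.33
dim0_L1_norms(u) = [1.62, 1.17, 1.23]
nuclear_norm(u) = 2.06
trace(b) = -2.39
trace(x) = -3.56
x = b + u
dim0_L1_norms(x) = [16.81, 8.74, 10.49]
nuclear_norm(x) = 22.39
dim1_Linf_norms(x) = [8.06, 3.95, 7.88]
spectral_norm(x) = 13.10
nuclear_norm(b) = 21.61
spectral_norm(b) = 12.71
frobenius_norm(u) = 1.52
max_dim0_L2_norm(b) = 10.26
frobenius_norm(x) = 14.87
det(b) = 208.50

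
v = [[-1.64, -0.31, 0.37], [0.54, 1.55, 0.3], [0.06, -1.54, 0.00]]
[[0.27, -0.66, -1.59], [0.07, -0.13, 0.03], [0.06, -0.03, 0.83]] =v@[[-0.04, 0.19, 1.18], [-0.04, 0.03, -0.49], [0.51, -0.92, 0.52]]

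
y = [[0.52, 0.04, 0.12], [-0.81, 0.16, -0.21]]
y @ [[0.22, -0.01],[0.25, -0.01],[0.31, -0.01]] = [[0.16, -0.01], [-0.2, 0.01]]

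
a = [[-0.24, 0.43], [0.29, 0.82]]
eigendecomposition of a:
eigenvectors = [[-0.97, -0.35], [0.24, -0.94]]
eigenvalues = [-0.35, 0.93]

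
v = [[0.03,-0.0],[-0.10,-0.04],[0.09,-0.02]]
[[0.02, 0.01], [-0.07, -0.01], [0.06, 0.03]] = v@[[0.64, 0.29], [0.06, -0.38]]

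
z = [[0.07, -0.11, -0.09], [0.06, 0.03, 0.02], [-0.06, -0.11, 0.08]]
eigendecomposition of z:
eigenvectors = [[0.61+0.00j, (-0.66+0j), -0.66-0.00j], [(0.17+0j), 0.10+0.51j, (0.1-0.51j)], [-0.77+0.00j, -0.54+0.08j, (-0.54-0.08j)]]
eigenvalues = [(0.15+0j), (0.01+0.1j), (0.01-0.1j)]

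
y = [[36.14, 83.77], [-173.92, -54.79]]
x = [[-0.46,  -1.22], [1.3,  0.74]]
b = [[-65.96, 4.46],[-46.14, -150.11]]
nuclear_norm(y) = 258.36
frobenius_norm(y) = 203.90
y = b @ x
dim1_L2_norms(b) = [66.11, 157.04]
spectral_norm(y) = 193.20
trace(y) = -18.65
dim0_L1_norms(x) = [1.76, 1.96]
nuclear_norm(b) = 221.92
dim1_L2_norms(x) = [1.3, 1.5]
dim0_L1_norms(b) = [112.1, 154.57]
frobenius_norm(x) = 1.98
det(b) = 10107.04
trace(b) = -216.07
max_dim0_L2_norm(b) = 150.18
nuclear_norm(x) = 2.54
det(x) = 1.25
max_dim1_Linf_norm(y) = 173.92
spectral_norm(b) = 157.91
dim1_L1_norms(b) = [70.42, 196.25]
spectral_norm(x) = 1.87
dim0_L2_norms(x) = [1.38, 1.43]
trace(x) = 0.28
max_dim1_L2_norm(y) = 182.35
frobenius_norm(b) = 170.39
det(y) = 12589.17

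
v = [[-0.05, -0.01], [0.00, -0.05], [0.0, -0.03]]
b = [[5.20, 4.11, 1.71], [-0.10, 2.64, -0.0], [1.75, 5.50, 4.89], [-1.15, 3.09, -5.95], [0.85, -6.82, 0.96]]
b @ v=[[-0.26, -0.31], [0.01, -0.13], [-0.09, -0.44], [0.06, 0.04], [-0.04, 0.3]]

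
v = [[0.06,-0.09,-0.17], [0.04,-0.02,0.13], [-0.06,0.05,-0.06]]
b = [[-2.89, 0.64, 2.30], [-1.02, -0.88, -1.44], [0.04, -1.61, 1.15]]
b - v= [[-2.95, 0.73, 2.47], [-1.06, -0.86, -1.57], [0.1, -1.66, 1.21]]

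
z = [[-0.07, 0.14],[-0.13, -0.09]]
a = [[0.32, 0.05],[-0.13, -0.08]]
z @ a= [[-0.04,-0.01], [-0.03,0.0]]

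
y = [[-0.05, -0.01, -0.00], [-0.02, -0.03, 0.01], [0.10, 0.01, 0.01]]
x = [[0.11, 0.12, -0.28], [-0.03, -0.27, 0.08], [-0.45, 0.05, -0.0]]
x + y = [[0.06,0.11,-0.28],[-0.05,-0.30,0.09],[-0.35,0.06,0.01]]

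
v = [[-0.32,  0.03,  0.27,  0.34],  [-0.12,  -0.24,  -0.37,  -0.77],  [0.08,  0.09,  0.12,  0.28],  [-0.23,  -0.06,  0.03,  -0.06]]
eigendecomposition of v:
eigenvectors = [[-0.16-0.14j, -0.16+0.14j, -0.24+0.07j, -0.24-0.07j], [(0.89+0j), (0.89-0j), (0.9+0j), (0.9-0j)], [-0.34+0.02j, -0.34-0.02j, -0.21+0.24j, -0.21-0.24j], [(0.19-0.09j), (0.19+0.09j), (-0.13-0.14j), (-0.13+0.14j)]]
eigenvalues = [(-0.24+0.09j), (-0.24-0.09j), (-0.01+0.01j), (-0.01-0.01j)]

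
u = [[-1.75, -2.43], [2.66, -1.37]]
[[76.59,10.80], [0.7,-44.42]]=u @ [[-11.65, -13.85], [-23.13, 5.53]]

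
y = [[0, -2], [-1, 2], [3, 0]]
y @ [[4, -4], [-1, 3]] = [[2, -6], [-6, 10], [12, -12]]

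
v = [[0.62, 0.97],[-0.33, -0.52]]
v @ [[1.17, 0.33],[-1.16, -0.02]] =[[-0.4, 0.19], [0.22, -0.10]]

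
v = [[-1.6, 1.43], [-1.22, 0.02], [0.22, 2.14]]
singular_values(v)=[2.76, 1.77]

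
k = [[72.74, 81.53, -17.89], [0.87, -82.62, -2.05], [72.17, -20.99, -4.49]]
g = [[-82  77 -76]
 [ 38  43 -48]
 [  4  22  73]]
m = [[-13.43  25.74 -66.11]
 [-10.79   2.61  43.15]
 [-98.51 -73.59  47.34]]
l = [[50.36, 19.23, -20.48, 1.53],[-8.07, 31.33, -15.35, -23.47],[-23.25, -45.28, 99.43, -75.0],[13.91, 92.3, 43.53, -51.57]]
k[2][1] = -20.99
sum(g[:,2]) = -51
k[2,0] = 72.17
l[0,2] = -20.48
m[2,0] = -98.51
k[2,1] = -20.99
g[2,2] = 73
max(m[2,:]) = 47.34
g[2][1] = 22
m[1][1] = 2.61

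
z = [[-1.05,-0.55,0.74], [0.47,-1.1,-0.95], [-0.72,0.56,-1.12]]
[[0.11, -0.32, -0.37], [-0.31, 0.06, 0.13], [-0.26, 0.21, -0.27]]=z@[[0.03,0.1,0.36], [0.08,0.14,0.02], [0.25,-0.18,0.02]]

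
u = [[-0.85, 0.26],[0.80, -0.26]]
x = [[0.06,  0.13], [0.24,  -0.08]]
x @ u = [[0.05, -0.02], [-0.27, 0.08]]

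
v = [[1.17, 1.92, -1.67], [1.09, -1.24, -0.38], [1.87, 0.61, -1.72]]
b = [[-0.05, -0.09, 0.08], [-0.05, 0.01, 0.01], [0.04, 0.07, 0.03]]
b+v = [[1.12, 1.83, -1.59], [1.04, -1.23, -0.37], [1.91, 0.68, -1.69]]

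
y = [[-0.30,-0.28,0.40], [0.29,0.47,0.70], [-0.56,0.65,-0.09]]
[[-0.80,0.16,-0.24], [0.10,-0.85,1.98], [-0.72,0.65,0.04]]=y @ [[1.61, -1.23, 1.32],[0.19, -0.14, 1.38],[-0.65, -0.61, 1.36]]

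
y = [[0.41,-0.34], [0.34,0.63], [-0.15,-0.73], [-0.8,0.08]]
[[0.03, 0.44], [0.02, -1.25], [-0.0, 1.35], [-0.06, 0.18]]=y@[[0.07, -0.40],[-0.01, -1.77]]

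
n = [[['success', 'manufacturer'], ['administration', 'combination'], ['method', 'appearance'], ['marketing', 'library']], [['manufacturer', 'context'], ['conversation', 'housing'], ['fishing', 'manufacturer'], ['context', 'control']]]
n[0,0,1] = 'manufacturer'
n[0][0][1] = 'manufacturer'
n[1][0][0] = 'manufacturer'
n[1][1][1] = 'housing'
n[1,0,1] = 'context'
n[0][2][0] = 'method'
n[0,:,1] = ['manufacturer', 'combination', 'appearance', 'library']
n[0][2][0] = 'method'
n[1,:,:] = [['manufacturer', 'context'], ['conversation', 'housing'], ['fishing', 'manufacturer'], ['context', 'control']]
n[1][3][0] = 'context'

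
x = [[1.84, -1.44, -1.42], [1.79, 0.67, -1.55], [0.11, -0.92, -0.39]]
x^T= [[1.84, 1.79, 0.11], [-1.44, 0.67, -0.92], [-1.42, -1.55, -0.39]]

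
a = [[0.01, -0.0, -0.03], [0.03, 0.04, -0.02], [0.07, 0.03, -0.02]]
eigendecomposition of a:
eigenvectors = [[(0.1+0.51j), 0.10-0.51j, 0.29+0.00j], [(0.34-0j), (0.34+0j), -0.94+0.00j], [(0.79+0j), 0.79-0.00j, -0.17+0.00j]]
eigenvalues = [0.04j, -0.04j, (0.03+0j)]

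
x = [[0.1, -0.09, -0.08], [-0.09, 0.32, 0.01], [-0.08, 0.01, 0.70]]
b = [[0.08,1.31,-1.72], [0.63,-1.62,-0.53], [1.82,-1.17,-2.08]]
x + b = [[0.18, 1.22, -1.8], [0.54, -1.3, -0.52], [1.74, -1.16, -1.38]]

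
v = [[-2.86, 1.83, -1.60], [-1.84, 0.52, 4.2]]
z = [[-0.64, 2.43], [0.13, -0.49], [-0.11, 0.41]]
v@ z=[[2.24, -8.5],[0.78, -3.0]]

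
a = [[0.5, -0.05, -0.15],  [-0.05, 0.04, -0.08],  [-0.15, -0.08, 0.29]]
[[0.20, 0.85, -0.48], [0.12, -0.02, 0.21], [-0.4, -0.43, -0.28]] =a@[[-0.37, 1.55, -1.7],[-1.65, 0.27, -1.04],[-2.04, -0.60, -2.13]]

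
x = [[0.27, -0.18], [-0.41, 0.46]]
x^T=[[0.27,  -0.41], [-0.18,  0.46]]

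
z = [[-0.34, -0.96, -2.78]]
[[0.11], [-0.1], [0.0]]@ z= [[-0.04, -0.11, -0.31], [0.03, 0.1, 0.28], [0.0, 0.0, 0.0]]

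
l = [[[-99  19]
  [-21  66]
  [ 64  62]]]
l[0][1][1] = 66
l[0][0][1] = 19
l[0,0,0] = -99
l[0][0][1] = 19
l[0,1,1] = 66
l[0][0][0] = -99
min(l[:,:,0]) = -99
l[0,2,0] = 64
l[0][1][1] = 66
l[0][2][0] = 64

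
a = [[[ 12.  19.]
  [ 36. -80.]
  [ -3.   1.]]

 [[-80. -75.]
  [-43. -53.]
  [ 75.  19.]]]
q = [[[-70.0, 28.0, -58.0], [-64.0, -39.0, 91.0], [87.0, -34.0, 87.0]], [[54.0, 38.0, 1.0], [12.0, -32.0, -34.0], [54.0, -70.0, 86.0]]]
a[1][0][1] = -75.0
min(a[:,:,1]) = -80.0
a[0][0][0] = 12.0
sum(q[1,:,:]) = 109.0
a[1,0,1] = -75.0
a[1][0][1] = -75.0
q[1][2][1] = -70.0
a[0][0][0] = 12.0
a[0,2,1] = 1.0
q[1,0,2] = 1.0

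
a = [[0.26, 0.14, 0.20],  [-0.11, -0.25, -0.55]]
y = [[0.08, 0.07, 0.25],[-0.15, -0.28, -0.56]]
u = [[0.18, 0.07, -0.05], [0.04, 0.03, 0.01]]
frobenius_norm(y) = 0.70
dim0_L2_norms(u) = [0.18, 0.08, 0.05]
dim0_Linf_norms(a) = [0.26, 0.25, 0.55]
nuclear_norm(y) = 0.75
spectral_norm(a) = 0.68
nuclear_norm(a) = 0.88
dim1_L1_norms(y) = [0.4, 0.99]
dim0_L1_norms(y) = [0.23, 0.35, 0.81]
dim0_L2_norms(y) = [0.17, 0.29, 0.61]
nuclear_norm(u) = 0.23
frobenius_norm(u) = 0.21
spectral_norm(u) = 0.20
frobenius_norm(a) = 0.71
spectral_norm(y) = 0.70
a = u + y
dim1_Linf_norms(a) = [0.26, 0.55]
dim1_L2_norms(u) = [0.2, 0.05]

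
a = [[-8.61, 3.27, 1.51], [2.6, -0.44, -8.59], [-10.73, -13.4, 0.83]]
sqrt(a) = [[1.31, 2.33, 1.64], [-1.75, 1.07, -1.78], [-3.82, -1.40, 2.14]]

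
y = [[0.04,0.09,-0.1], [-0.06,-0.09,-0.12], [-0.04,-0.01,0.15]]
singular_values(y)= [0.22, 0.15, 0.03]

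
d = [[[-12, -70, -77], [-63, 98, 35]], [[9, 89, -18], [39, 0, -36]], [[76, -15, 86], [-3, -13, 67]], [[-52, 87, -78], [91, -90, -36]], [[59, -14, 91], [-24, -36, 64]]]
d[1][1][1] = 0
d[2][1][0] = -3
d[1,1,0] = 39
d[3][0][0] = -52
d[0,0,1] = -70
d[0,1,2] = 35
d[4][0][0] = 59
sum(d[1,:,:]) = 83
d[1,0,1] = 89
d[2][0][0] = 76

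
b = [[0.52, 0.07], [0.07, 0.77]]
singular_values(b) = [0.79, 0.5]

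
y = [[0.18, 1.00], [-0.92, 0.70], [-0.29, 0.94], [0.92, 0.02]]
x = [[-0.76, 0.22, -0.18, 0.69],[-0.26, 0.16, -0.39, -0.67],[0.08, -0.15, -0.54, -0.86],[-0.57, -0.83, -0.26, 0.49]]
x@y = [[0.35, -0.76],[-0.70, -0.53],[-0.48, -0.55],[1.19, -1.39]]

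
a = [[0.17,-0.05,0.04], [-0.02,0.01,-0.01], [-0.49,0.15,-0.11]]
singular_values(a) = [0.56, 0.01, 0.0]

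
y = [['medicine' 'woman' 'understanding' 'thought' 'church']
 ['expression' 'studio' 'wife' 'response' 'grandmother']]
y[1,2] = 'wife'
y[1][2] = 'wife'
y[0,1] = 'woman'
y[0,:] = ['medicine', 'woman', 'understanding', 'thought', 'church']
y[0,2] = 'understanding'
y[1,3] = 'response'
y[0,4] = 'church'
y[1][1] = 'studio'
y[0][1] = 'woman'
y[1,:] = ['expression', 'studio', 'wife', 'response', 'grandmother']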